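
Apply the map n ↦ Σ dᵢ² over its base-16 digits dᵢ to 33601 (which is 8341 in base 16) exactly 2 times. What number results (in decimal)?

125

33601 = (8,3,4,1)_16 → 8² + 3² + 4² + 1² = 64 + 9 + 16 + 1 = 90
90 = (5,10)_16 → 5² + 10² = 25 + 100 = 125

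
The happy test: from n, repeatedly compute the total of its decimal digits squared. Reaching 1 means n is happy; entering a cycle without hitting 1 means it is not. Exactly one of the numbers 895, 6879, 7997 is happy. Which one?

895: 895 → 170 → 50 → 25 → 29 → 85 → 89 → 145 → 42 → 20 → 4 → 16 → 37 → 58 → 89  — repeats 89 (not happy)
6879: 6879 → 230 → 13 → 10 → 1  — reaches 1 (happy)
7997: 7997 → 260 → 40 → 16 → 37 → 58 → 89 → 145 → 42 → 20 → 4 → 16  — repeats 16 (not happy)

6879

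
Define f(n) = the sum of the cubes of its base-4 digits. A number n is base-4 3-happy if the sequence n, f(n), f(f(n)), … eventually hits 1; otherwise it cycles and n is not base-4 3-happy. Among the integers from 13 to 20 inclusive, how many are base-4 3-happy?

13: 13 → 28 → 28  (repeats 28)
14: 14 → 35 → 35  (repeats 35)
15: 15 → 54 → 36 → 9 → 9  (repeats 9)
16: 16 → 1  (reaches 1)
17: 17 → 2 → 8 → 8  (repeats 8)
18: 18 → 9 → 9  (repeats 9)
19: 19 → 28 → 28  (repeats 28)
20: 20 → 2 → 8 → 8  (repeats 8)
base-4 3-happy: 16

1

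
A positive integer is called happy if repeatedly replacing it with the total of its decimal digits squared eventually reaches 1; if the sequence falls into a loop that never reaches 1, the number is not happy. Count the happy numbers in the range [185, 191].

185: 185 → 90 → 81 → 65 → 61 → 37 → 58 → 89 → 145 → 42 → 20 → 4 → 16 → 37  (repeats 37)
186: 186 → 101 → 2 → 4 → 16 → 37 → 58 → 89 → 145 → 42 → 20 → 4  (repeats 4)
187: 187 → 114 → 18 → 65 → 61 → 37 → 58 → 89 → 145 → 42 → 20 → 4 → 16 → 37  (repeats 37)
188: 188 → 129 → 86 → 100 → 1  (reaches 1)
189: 189 → 146 → 53 → 34 → 25 → 29 → 85 → 89 → 145 → 42 → 20 → 4 → 16 → 37 → 58 → 89  (repeats 89)
190: 190 → 82 → 68 → 100 → 1  (reaches 1)
191: 191 → 83 → 73 → 58 → 89 → 145 → 42 → 20 → 4 → 16 → 37 → 58  (repeats 58)
happy: 188, 190

2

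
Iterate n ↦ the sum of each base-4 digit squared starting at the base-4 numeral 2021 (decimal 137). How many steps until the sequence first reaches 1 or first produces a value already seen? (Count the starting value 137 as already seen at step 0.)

5

137 = (2,0,2,1)_4 → 2² + 0² + 2² + 1² = 9
9 = (2,1)_4 → 2² + 1² = 5
5 = (1,1)_4 → 1² + 1² = 2
2 = (2)_4 → 2² = 4
4 = (1,0)_4 → 1² + 0² = 1  — reached 1.
That took 5 steps.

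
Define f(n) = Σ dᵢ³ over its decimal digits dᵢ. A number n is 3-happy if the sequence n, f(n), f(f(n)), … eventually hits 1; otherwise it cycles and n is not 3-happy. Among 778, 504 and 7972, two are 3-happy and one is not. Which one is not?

778: 778 → 1198 → 1243 → 100 → 1  — reaches 1 (3-happy)
504: 504 → 189 → 1242 → 81 → 513 → 153 → 153  — repeats 153 (not 3-happy)
7972: 7972 → 1423 → 100 → 1  — reaches 1 (3-happy)

504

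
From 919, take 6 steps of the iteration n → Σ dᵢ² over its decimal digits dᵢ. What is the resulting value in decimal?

919 → 9² + 1² + 9² = 163
163 → 1² + 6² + 3² = 46
46 → 4² + 6² = 52
52 → 5² + 2² = 29
29 → 2² + 9² = 85
85 → 8² + 5² = 89

89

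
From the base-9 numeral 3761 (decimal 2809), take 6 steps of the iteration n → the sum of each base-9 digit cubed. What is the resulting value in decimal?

469

2809 = (3,7,6,1)_9 → 3³ + 7³ + 6³ + 1³ = 587
587 = (7,2,2)_9 → 7³ + 2³ + 2³ = 359
359 = (4,3,8)_9 → 4³ + 3³ + 8³ = 603
603 = (7,4,0)_9 → 7³ + 4³ + 0³ = 407
407 = (5,0,2)_9 → 5³ + 0³ + 2³ = 133
133 = (1,5,7)_9 → 1³ + 5³ + 7³ = 469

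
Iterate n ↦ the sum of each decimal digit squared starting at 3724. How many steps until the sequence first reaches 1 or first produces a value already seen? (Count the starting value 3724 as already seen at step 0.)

13

3724 → 3² + 7² + 2² + 4² = 78
78 → 7² + 8² = 113
113 → 1² + 1² + 3² = 11
11 → 1² + 1² = 2
2 → 2² = 4
4 → 4² = 16
16 → 1² + 6² = 37
37 → 3² + 7² = 58
58 → 5² + 8² = 89
89 → 8² + 9² = 145
145 → 1² + 4² + 5² = 42
42 → 4² + 2² = 20
20 → 2² + 0² = 4  — 4 repeats.
That took 13 steps.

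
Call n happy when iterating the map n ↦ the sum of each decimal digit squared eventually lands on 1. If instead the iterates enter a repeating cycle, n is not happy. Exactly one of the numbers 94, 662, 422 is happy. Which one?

94

94: 94 → 97 → 130 → 10 → 1  — reaches 1 (happy)
662: 662 → 76 → 85 → 89 → 145 → 42 → 20 → 4 → 16 → 37 → 58 → 89  — repeats 89 (not happy)
422: 422 → 24 → 20 → 4 → 16 → 37 → 58 → 89 → 145 → 42 → 20  — repeats 20 (not happy)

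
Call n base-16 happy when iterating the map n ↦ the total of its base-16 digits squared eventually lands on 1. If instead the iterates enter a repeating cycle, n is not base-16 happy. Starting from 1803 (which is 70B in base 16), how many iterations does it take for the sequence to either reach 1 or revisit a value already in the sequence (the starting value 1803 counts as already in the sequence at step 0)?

10

1803 = (7,0,11)_16 → 7² + 0² + 11² = 49 + 0 + 121 = 170
170 = (10,10)_16 → 10² + 10² = 100 + 100 = 200
200 = (12,8)_16 → 12² + 8² = 144 + 64 = 208
208 = (13,0)_16 → 13² + 0² = 169 + 0 = 169
169 = (10,9)_16 → 10² + 9² = 100 + 81 = 181
181 = (11,5)_16 → 11² + 5² = 121 + 25 = 146
146 = (9,2)_16 → 9² + 2² = 81 + 4 = 85
85 = (5,5)_16 → 5² + 5² = 25 + 25 = 50
50 = (3,2)_16 → 3² + 2² = 9 + 4 = 13
13 = (13)_16 → 13² = 169  — 169 repeats.
That took 10 steps.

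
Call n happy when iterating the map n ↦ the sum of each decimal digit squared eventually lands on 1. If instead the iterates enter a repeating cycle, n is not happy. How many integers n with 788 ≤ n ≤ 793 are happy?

788: 788 → 177 → 99 → 162 → 41 → 17 → 50 → 25 → 29 → 85 → 89 → 145 → 42 → 20 → 4 → 16 → 37 → 58 → 89  — not happy
789: 789 → 194 → 98 → 145 → 42 → 20 → 4 → 16 → 37 → 58 → 89 → 145  — not happy
790: 790 → 130 → 10 → 1  — happy
791: 791 → 131 → 11 → 2 → 4 → 16 → 37 → 58 → 89 → 145 → 42 → 20 → 4  — not happy
792: 792 → 134 → 26 → 40 → 16 → 37 → 58 → 89 → 145 → 42 → 20 → 4 → 16  — not happy
793: 793 → 139 → 91 → 82 → 68 → 100 → 1  — happy
happy: 790, 793

2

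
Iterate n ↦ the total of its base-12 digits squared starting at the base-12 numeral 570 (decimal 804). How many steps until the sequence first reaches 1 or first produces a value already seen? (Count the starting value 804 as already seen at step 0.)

5

804 = (5,7,0)_12 → 5² + 7² + 0² = 25 + 49 + 0 = 74
74 = (6,2)_12 → 6² + 2² = 36 + 4 = 40
40 = (3,4)_12 → 3² + 4² = 9 + 16 = 25
25 = (2,1)_12 → 2² + 1² = 4 + 1 = 5
5 = (5)_12 → 5² = 25  — 25 repeats.
That took 5 steps.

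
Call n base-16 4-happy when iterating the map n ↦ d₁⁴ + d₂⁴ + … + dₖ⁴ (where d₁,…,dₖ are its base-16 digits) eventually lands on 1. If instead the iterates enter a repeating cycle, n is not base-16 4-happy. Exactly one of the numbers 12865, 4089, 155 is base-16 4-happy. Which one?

12865: 12865 → 354 → 1313 → 642 → 4128 → 17 → 2 → 16 → 1  — reaches 1 (base-16 4-happy)
4089: 4089 → 107811 → 10723 → 45074 → 14658 → 6914 → 14658  — repeats 14658 (not base-16 4-happy)
155: 155 → 21202 → 29218 → 2449 → 13123 → 499 → 50707 → 22114 → 3233 → 30737 → 6499 → 7939 → 50707  — repeats 50707 (not base-16 4-happy)

12865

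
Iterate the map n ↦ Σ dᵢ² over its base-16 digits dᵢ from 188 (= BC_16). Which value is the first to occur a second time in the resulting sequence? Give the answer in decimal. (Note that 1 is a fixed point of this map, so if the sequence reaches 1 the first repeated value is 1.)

169

188 = (11,12)_16 → 11² + 12² = 121 + 144 = 265
265 = (1,0,9)_16 → 1² + 0² + 9² = 1 + 0 + 81 = 82
82 = (5,2)_16 → 5² + 2² = 25 + 4 = 29
29 = (1,13)_16 → 1² + 13² = 1 + 169 = 170
170 = (10,10)_16 → 10² + 10² = 100 + 100 = 200
200 = (12,8)_16 → 12² + 8² = 144 + 64 = 208
208 = (13,0)_16 → 13² + 0² = 169 + 0 = 169
169 = (10,9)_16 → 10² + 9² = 100 + 81 = 181
181 = (11,5)_16 → 11² + 5² = 121 + 25 = 146
146 = (9,2)_16 → 9² + 2² = 81 + 4 = 85
85 = (5,5)_16 → 5² + 5² = 25 + 25 = 50
50 = (3,2)_16 → 3² + 2² = 9 + 4 = 13
13 = (13)_16 → 13² = 169  — 169 already appeared earlier.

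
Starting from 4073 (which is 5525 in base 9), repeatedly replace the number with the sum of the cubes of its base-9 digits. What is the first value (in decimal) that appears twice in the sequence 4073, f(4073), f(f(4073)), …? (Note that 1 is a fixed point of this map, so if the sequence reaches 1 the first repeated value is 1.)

4073 = (5,5,2,5)_9 → 383
383 = (4,6,5)_9 → 405
405 = (5,0,0)_9 → 125
125 = (1,4,8)_9 → 577
577 = (7,1,1)_9 → 345
345 = (4,2,3)_9 → 99
99 = (1,2,0)_9 → 9
9 = (1,0)_9 → 1  — reached the fixed point 1.
1 → 1, so 1 is the first repeated value.

1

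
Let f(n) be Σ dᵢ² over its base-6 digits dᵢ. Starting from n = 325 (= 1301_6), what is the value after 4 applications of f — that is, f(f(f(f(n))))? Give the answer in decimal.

13

325 = (1,3,0,1)_6 → 1² + 3² + 0² + 1² = 1 + 9 + 0 + 1 = 11
11 = (1,5)_6 → 1² + 5² = 1 + 25 = 26
26 = (4,2)_6 → 4² + 2² = 16 + 4 = 20
20 = (3,2)_6 → 3² + 2² = 9 + 4 = 13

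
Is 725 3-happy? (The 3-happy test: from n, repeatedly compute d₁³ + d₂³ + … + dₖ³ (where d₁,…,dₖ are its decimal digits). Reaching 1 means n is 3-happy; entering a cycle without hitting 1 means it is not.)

not 3-happy

725 → 7³ + 2³ + 5³ = 343 + 8 + 125 = 476
476 → 4³ + 7³ + 6³ = 64 + 343 + 216 = 623
623 → 6³ + 2³ + 3³ = 216 + 8 + 27 = 251
251 → 2³ + 5³ + 1³ = 8 + 125 + 1 = 134
134 → 1³ + 3³ + 4³ = 1 + 27 + 64 = 92
92 → 9³ + 2³ = 729 + 8 = 737
737 → 7³ + 3³ + 7³ = 343 + 27 + 343 = 713
713 → 7³ + 1³ + 3³ = 343 + 1 + 27 = 371
371 → 3³ + 7³ + 1³ = 27 + 343 + 1 = 371  — 371 already seen; the sequence cycles without reaching 1.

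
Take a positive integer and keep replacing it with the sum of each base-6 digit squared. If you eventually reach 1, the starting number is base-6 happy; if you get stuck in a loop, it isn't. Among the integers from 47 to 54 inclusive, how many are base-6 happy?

1

47: 47 → 27 → 25 → 17 → 29 → 41 → 26 → 20 → 13 → 5 → 25  — not base-6 happy
48: 48 → 5 → 25 → 17 → 29 → 41 → 26 → 20 → 13 → 5  — not base-6 happy
49: 49 → 6 → 1  — base-6 happy
50: 50 → 9 → 10 → 17 → 29 → 41 → 26 → 20 → 13 → 5 → 25 → 17  — not base-6 happy
51: 51 → 14 → 8 → 5 → 25 → 17 → 29 → 41 → 26 → 20 → 13 → 5  — not base-6 happy
52: 52 → 21 → 18 → 9 → 10 → 17 → 29 → 41 → 26 → 20 → 13 → 5 → 25 → 17  — not base-6 happy
53: 53 → 30 → 25 → 17 → 29 → 41 → 26 → 20 → 13 → 5 → 25  — not base-6 happy
54: 54 → 10 → 17 → 29 → 41 → 26 → 20 → 13 → 5 → 25 → 17  — not base-6 happy
base-6 happy: 49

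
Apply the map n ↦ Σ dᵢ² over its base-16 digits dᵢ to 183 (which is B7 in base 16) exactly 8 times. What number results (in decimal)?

50

183 = (11,7)_16 → 11² + 7² = 121 + 49 = 170
170 = (10,10)_16 → 10² + 10² = 100 + 100 = 200
200 = (12,8)_16 → 12² + 8² = 144 + 64 = 208
208 = (13,0)_16 → 13² + 0² = 169 + 0 = 169
169 = (10,9)_16 → 10² + 9² = 100 + 81 = 181
181 = (11,5)_16 → 11² + 5² = 121 + 25 = 146
146 = (9,2)_16 → 9² + 2² = 81 + 4 = 85
85 = (5,5)_16 → 5² + 5² = 25 + 25 = 50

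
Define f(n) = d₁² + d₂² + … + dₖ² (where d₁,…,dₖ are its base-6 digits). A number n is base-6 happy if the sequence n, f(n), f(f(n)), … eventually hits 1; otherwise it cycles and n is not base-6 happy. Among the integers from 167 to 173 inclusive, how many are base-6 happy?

1

167: 167 → 50 → 9 → 10 → 17 → 29 → 41 → 26 → 20 → 13 → 5 → 25 → 17  — not base-6 happy
168: 168 → 32 → 29 → 41 → 26 → 20 → 13 → 5 → 25 → 17 → 29  — not base-6 happy
169: 169 → 33 → 34 → 41 → 26 → 20 → 13 → 5 → 25 → 17 → 29 → 41  — not base-6 happy
170: 170 → 36 → 1  — base-6 happy
171: 171 → 41 → 26 → 20 → 13 → 5 → 25 → 17 → 29 → 41  — not base-6 happy
172: 172 → 48 → 5 → 25 → 17 → 29 → 41 → 26 → 20 → 13 → 5  — not base-6 happy
173: 173 → 57 → 19 → 10 → 17 → 29 → 41 → 26 → 20 → 13 → 5 → 25 → 17  — not base-6 happy
base-6 happy: 170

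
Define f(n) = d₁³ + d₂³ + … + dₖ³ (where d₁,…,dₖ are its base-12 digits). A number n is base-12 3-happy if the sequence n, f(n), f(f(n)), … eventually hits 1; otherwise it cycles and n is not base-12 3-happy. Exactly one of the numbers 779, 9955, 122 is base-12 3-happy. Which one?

779: 779 → 1520 → 1728 → 1  — reaches 1 (base-12 3-happy)
9955: 9955 → 1198 → 1539 → 1539  — repeats 1539 (not base-12 3-happy)
122: 122 → 1008 → 343 → 415 → 1351 → 1136 → 1855 → 1344 → 793 → 342 → 288 → 8 → 512 → 755 → 1464 → 1008  — repeats 1008 (not base-12 3-happy)

779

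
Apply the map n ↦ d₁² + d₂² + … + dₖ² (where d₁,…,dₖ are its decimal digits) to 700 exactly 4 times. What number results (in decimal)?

700 → 7² + 0² + 0² = 49 + 0 + 0 = 49
49 → 4² + 9² = 16 + 81 = 97
97 → 9² + 7² = 81 + 49 = 130
130 → 1² + 3² + 0² = 1 + 9 + 0 = 10

10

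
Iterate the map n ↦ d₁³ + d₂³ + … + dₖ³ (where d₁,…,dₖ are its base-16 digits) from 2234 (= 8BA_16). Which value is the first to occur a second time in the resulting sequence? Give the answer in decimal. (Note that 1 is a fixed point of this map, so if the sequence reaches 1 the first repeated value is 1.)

35

2234 = (8,11,10)_16 → 8³ + 11³ + 10³ = 512 + 1331 + 1000 = 2843
2843 = (11,1,11)_16 → 11³ + 1³ + 11³ = 1331 + 1 + 1331 = 2663
2663 = (10,6,7)_16 → 10³ + 6³ + 7³ = 1000 + 216 + 343 = 1559
1559 = (6,1,7)_16 → 6³ + 1³ + 7³ = 216 + 1 + 343 = 560
560 = (2,3,0)_16 → 2³ + 3³ + 0³ = 8 + 27 + 0 = 35
35 = (2,3)_16 → 2³ + 3³ = 8 + 27 = 35  — 35 already appeared earlier.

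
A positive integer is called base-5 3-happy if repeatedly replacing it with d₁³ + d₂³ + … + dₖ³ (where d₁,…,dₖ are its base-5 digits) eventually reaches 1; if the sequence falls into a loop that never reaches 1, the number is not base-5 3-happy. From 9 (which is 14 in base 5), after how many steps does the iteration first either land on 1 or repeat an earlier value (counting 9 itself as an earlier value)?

9 = (1,4)_5 → 1³ + 4³ = 1 + 64 = 65
65 = (2,3,0)_5 → 2³ + 3³ + 0³ = 8 + 27 + 0 = 35
35 = (1,2,0)_5 → 1³ + 2³ + 0³ = 1 + 8 + 0 = 9  — 9 repeats.
That took 3 steps.

3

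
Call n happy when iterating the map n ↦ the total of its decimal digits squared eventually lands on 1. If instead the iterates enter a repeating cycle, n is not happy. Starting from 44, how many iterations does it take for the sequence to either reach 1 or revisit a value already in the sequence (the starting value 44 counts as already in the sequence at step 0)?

44 → 4² + 4² = 16 + 16 = 32
32 → 3² + 2² = 9 + 4 = 13
13 → 1² + 3² = 1 + 9 = 10
10 → 1² + 0² = 1 + 0 = 1  — reached 1.
That took 4 steps.

4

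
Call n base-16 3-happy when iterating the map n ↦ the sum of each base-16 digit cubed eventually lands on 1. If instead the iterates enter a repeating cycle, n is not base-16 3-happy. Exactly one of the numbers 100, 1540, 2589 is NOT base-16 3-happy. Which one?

2589

100: 100 → 280 → 514 → 16 → 1  — reaches 1 (base-16 3-happy)
1540: 1540 → 280 → 514 → 16 → 1  — reaches 1 (base-16 3-happy)
2589: 2589 → 3198 → 4815 → 5112 → 3915 → 4770 → 1017 → 4131 → 36 → 72 → 576 → 72  — repeats 72 (not base-16 3-happy)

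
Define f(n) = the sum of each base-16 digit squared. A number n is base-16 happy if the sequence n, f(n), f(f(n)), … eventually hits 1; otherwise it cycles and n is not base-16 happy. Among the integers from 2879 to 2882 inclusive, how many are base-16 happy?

2879: 2879 → 355 → 46 → 200 → 208 → 169 → 181 → 146 → 85 → 50 → 13 → 169  — not base-16 happy
2880: 2880 → 137 → 145 → 82 → 29 → 170 → 200 → 208 → 169 → 181 → 146 → 85 → 50 → 13 → 169  — not base-16 happy
2881: 2881 → 138 → 164 → 116 → 65 → 17 → 2 → 4 → 16 → 1  — base-16 happy
2882: 2882 → 141 → 233 → 277 → 27 → 122 → 149 → 106 → 136 → 128 → 64 → 16 → 1  — base-16 happy
base-16 happy: 2881, 2882

2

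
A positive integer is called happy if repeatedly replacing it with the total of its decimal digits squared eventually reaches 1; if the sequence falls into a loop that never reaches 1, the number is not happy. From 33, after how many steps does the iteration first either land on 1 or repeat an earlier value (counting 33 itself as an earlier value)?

33 → 18
18 → 65
65 → 61
61 → 37
37 → 58
58 → 89
89 → 145
145 → 42
42 → 20
20 → 4
4 → 16
16 → 37  — 37 repeats.
That took 12 steps.

12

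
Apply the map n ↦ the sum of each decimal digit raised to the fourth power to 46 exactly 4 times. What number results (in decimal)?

2739

46 → 1552
1552 → 1267
1267 → 3714
3714 → 2739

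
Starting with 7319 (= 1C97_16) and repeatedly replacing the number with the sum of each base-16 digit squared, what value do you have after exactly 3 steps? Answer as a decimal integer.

7319 = (1,12,9,7)_16 → 275
275 = (1,1,3)_16 → 11
11 = (11)_16 → 121

121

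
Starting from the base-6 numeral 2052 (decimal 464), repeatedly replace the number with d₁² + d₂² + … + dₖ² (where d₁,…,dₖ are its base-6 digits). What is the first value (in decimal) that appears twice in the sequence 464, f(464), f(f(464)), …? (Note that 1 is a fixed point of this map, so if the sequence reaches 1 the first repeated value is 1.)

464 = (2,0,5,2)_6 → 2² + 0² + 5² + 2² = 33
33 = (5,3)_6 → 5² + 3² = 34
34 = (5,4)_6 → 5² + 4² = 41
41 = (1,0,5)_6 → 1² + 0² + 5² = 26
26 = (4,2)_6 → 4² + 2² = 20
20 = (3,2)_6 → 3² + 2² = 13
13 = (2,1)_6 → 2² + 1² = 5
5 = (5)_6 → 5² = 25
25 = (4,1)_6 → 4² + 1² = 17
17 = (2,5)_6 → 2² + 5² = 29
29 = (4,5)_6 → 4² + 5² = 41  — 41 already appeared earlier.

41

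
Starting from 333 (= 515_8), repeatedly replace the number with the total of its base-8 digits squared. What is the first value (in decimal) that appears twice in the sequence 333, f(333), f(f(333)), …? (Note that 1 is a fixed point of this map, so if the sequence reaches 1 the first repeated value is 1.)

333 = (5,1,5)_8 → 51
51 = (6,3)_8 → 45
45 = (5,5)_8 → 50
50 = (6,2)_8 → 40
40 = (5,0)_8 → 25
25 = (3,1)_8 → 10
10 = (1,2)_8 → 5
5 = (5)_8 → 25  — 25 already appeared earlier.

25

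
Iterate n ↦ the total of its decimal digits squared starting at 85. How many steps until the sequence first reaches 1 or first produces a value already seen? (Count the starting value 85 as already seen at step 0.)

85 → 89
89 → 145
145 → 42
42 → 20
20 → 4
4 → 16
16 → 37
37 → 58
58 → 89  — 89 repeats.
That took 9 steps.

9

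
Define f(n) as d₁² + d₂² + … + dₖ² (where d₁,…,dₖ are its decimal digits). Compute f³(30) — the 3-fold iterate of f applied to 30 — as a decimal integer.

65

30 → 9
9 → 81
81 → 65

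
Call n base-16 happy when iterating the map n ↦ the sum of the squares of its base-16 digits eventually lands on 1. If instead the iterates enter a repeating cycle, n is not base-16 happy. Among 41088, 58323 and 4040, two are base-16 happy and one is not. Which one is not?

41088: 41088 → 164 → 116 → 65 → 17 → 2 → 4 → 16 → 1  — reaches 1 (base-16 happy)
58323: 58323 → 383 → 275 → 11 → 121 → 130 → 68 → 32 → 4 → 16 → 1  — reaches 1 (base-16 happy)
4040: 4040 → 433 → 123 → 170 → 200 → 208 → 169 → 181 → 146 → 85 → 50 → 13 → 169  — repeats 169 (not base-16 happy)

4040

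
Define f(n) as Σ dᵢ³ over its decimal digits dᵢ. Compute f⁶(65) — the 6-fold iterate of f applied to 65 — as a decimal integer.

371

65 → 6³ + 5³ = 216 + 125 = 341
341 → 3³ + 4³ + 1³ = 27 + 64 + 1 = 92
92 → 9³ + 2³ = 729 + 8 = 737
737 → 7³ + 3³ + 7³ = 343 + 27 + 343 = 713
713 → 7³ + 1³ + 3³ = 343 + 1 + 27 = 371
371 → 3³ + 7³ + 1³ = 27 + 343 + 1 = 371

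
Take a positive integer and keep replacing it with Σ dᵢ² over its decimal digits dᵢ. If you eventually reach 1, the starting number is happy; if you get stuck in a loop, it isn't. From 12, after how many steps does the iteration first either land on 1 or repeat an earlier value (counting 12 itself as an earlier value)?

13

12 → 1² + 2² = 5
5 → 5² = 25
25 → 2² + 5² = 29
29 → 2² + 9² = 85
85 → 8² + 5² = 89
89 → 8² + 9² = 145
145 → 1² + 4² + 5² = 42
42 → 4² + 2² = 20
20 → 2² + 0² = 4
4 → 4² = 16
16 → 1² + 6² = 37
37 → 3² + 7² = 58
58 → 5² + 8² = 89  — 89 repeats.
That took 13 steps.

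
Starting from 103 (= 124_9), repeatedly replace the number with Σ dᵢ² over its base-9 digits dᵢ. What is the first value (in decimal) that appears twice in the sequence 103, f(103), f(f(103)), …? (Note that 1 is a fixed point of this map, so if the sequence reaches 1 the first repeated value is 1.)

65

103 = (1,2,4)_9 → 1² + 2² + 4² = 21
21 = (2,3)_9 → 2² + 3² = 13
13 = (1,4)_9 → 1² + 4² = 17
17 = (1,8)_9 → 1² + 8² = 65
65 = (7,2)_9 → 7² + 2² = 53
53 = (5,8)_9 → 5² + 8² = 89
89 = (1,0,8)_9 → 1² + 0² + 8² = 65  — 65 already appeared earlier.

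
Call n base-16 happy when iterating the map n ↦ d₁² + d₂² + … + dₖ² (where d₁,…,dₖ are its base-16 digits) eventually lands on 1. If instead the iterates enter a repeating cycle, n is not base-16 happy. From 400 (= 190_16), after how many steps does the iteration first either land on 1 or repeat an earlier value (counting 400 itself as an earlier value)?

12

400 = (1,9,0)_16 → 82
82 = (5,2)_16 → 29
29 = (1,13)_16 → 170
170 = (10,10)_16 → 200
200 = (12,8)_16 → 208
208 = (13,0)_16 → 169
169 = (10,9)_16 → 181
181 = (11,5)_16 → 146
146 = (9,2)_16 → 85
85 = (5,5)_16 → 50
50 = (3,2)_16 → 13
13 = (13)_16 → 169  — 169 repeats.
That took 12 steps.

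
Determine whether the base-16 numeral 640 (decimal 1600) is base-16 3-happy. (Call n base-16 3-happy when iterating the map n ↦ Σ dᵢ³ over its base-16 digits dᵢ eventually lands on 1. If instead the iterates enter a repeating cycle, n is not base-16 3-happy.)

base-16 3-happy

1600 = (6,4,0)_16 → 6³ + 4³ + 0³ = 216 + 64 + 0 = 280
280 = (1,1,8)_16 → 1³ + 1³ + 8³ = 1 + 1 + 512 = 514
514 = (2,0,2)_16 → 2³ + 0³ + 2³ = 8 + 0 + 8 = 16
16 = (1,0)_16 → 1³ + 0³ = 1 + 0 = 1  — reached 1.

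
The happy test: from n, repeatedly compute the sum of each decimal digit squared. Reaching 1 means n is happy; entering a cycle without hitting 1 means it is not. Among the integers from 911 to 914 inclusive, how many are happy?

911: 911 → 83 → 73 → 58 → 89 → 145 → 42 → 20 → 4 → 16 → 37 → 58  (repeats 58)
912: 912 → 86 → 100 → 1  (reaches 1)
913: 913 → 91 → 82 → 68 → 100 → 1  (reaches 1)
914: 914 → 98 → 145 → 42 → 20 → 4 → 16 → 37 → 58 → 89 → 145  (repeats 145)
happy: 912, 913

2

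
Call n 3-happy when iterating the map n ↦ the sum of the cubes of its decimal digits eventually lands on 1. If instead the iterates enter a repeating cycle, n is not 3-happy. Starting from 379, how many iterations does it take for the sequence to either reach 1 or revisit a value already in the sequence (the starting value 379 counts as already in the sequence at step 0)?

379 → 3³ + 7³ + 9³ = 27 + 343 + 729 = 1099
1099 → 1³ + 0³ + 9³ + 9³ = 1 + 0 + 729 + 729 = 1459
1459 → 1³ + 4³ + 5³ + 9³ = 1 + 64 + 125 + 729 = 919
919 → 9³ + 1³ + 9³ = 729 + 1 + 729 = 1459  — 1459 repeats.
That took 4 steps.

4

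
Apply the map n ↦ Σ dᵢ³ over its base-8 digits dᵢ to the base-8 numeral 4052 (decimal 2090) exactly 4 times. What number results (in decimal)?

2090 = (4,0,5,2)_8 → 4³ + 0³ + 5³ + 2³ = 64 + 0 + 125 + 8 = 197
197 = (3,0,5)_8 → 3³ + 0³ + 5³ = 27 + 0 + 125 = 152
152 = (2,3,0)_8 → 2³ + 3³ + 0³ = 8 + 27 + 0 = 35
35 = (4,3)_8 → 4³ + 3³ = 64 + 27 = 91

91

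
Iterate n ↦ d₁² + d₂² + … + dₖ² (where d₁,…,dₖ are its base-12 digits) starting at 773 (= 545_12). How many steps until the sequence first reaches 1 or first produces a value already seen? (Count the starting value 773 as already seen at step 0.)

773 = (5,4,5)_12 → 5² + 4² + 5² = 66
66 = (5,6)_12 → 5² + 6² = 61
61 = (5,1)_12 → 5² + 1² = 26
26 = (2,2)_12 → 2² + 2² = 8
8 = (8)_12 → 8² = 64
64 = (5,4)_12 → 5² + 4² = 41
41 = (3,5)_12 → 3² + 5² = 34
34 = (2,10)_12 → 2² + 10² = 104
104 = (8,8)_12 → 8² + 8² = 128
128 = (10,8)_12 → 10² + 8² = 164
164 = (1,1,8)_12 → 1² + 1² + 8² = 66  — 66 repeats.
That took 11 steps.

11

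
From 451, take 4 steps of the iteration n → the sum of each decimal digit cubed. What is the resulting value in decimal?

451 → 4³ + 5³ + 1³ = 64 + 125 + 1 = 190
190 → 1³ + 9³ + 0³ = 1 + 729 + 0 = 730
730 → 7³ + 3³ + 0³ = 343 + 27 + 0 = 370
370 → 3³ + 7³ + 0³ = 27 + 343 + 0 = 370

370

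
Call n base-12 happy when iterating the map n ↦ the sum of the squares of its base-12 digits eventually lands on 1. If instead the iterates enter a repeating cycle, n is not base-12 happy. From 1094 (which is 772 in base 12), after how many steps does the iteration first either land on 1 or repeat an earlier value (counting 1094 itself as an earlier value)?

4

1094 = (7,7,2)_12 → 7² + 7² + 2² = 102
102 = (8,6)_12 → 8² + 6² = 100
100 = (8,4)_12 → 8² + 4² = 80
80 = (6,8)_12 → 6² + 8² = 100  — 100 repeats.
That took 4 steps.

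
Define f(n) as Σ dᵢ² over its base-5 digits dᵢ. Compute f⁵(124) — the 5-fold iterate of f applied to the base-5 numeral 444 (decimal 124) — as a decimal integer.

124 = (4,4,4)_5 → 4² + 4² + 4² = 48
48 = (1,4,3)_5 → 1² + 4² + 3² = 26
26 = (1,0,1)_5 → 1² + 0² + 1² = 2
2 = (2)_5 → 2² = 4
4 = (4)_5 → 4² = 16

16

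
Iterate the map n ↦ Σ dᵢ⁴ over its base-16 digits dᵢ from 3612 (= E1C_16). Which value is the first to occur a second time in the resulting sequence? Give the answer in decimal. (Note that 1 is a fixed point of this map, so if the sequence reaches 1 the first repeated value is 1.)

3612 = (14,1,12)_16 → 14⁴ + 1⁴ + 12⁴ = 59153
59153 = (14,7,1,1)_16 → 14⁴ + 7⁴ + 1⁴ + 1⁴ = 40819
40819 = (9,15,7,3)_16 → 9⁴ + 15⁴ + 7⁴ + 3⁴ = 59668
59668 = (14,9,1,4)_16 → 14⁴ + 9⁴ + 1⁴ + 4⁴ = 45234
45234 = (11,0,11,2)_16 → 11⁴ + 0⁴ + 11⁴ + 2⁴ = 29298
29298 = (7,2,7,2)_16 → 7⁴ + 2⁴ + 7⁴ + 2⁴ = 4834
4834 = (1,2,14,2)_16 → 1⁴ + 2⁴ + 14⁴ + 2⁴ = 38449
38449 = (9,6,3,1)_16 → 9⁴ + 6⁴ + 3⁴ + 1⁴ = 7939
7939 = (1,15,0,3)_16 → 1⁴ + 15⁴ + 0⁴ + 3⁴ = 50707
50707 = (12,6,1,3)_16 → 12⁴ + 6⁴ + 1⁴ + 3⁴ = 22114
22114 = (5,6,6,2)_16 → 5⁴ + 6⁴ + 6⁴ + 2⁴ = 3233
3233 = (12,10,1)_16 → 12⁴ + 10⁴ + 1⁴ = 30737
30737 = (7,8,1,1)_16 → 7⁴ + 8⁴ + 1⁴ + 1⁴ = 6499
6499 = (1,9,6,3)_16 → 1⁴ + 9⁴ + 6⁴ + 3⁴ = 7939  — 7939 already appeared earlier.

7939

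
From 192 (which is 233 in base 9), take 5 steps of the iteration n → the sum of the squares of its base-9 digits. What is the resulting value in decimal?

192 = (2,3,3)_9 → 2² + 3² + 3² = 22
22 = (2,4)_9 → 2² + 4² = 20
20 = (2,2)_9 → 2² + 2² = 8
8 = (8)_9 → 8² = 64
64 = (7,1)_9 → 7² + 1² = 50

50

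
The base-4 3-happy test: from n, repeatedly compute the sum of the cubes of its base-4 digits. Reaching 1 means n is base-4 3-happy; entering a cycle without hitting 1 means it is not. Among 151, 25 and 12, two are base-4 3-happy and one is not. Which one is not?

151: 151 → 37 → 10 → 16 → 1  — reaches 1 (base-4 3-happy)
25: 25 → 10 → 16 → 1  — reaches 1 (base-4 3-happy)
12: 12 → 27 → 36 → 9 → 9  — repeats 9 (not base-4 3-happy)

12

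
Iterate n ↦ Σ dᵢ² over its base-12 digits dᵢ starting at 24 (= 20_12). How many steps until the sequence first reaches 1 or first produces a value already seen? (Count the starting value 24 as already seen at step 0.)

24 = (2,0)_12 → 2² + 0² = 4
4 = (4)_12 → 4² = 16
16 = (1,4)_12 → 1² + 4² = 17
17 = (1,5)_12 → 1² + 5² = 26
26 = (2,2)_12 → 2² + 2² = 8
8 = (8)_12 → 8² = 64
64 = (5,4)_12 → 5² + 4² = 41
41 = (3,5)_12 → 3² + 5² = 34
34 = (2,10)_12 → 2² + 10² = 104
104 = (8,8)_12 → 8² + 8² = 128
128 = (10,8)_12 → 10² + 8² = 164
164 = (1,1,8)_12 → 1² + 1² + 8² = 66
66 = (5,6)_12 → 5² + 6² = 61
61 = (5,1)_12 → 5² + 1² = 26  — 26 repeats.
That took 14 steps.

14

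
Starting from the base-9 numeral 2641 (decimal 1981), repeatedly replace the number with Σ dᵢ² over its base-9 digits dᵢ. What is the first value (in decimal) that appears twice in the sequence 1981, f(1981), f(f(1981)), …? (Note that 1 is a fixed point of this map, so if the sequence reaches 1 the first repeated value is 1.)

1981 = (2,6,4,1)_9 → 2² + 6² + 4² + 1² = 57
57 = (6,3)_9 → 6² + 3² = 45
45 = (5,0)_9 → 5² + 0² = 25
25 = (2,7)_9 → 2² + 7² = 53
53 = (5,8)_9 → 5² + 8² = 89
89 = (1,0,8)_9 → 1² + 0² + 8² = 65
65 = (7,2)_9 → 7² + 2² = 53  — 53 already appeared earlier.

53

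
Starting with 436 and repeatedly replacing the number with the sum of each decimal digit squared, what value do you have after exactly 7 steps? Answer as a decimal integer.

20

436 → 4² + 3² + 6² = 16 + 9 + 36 = 61
61 → 6² + 1² = 36 + 1 = 37
37 → 3² + 7² = 9 + 49 = 58
58 → 5² + 8² = 25 + 64 = 89
89 → 8² + 9² = 64 + 81 = 145
145 → 1² + 4² + 5² = 1 + 16 + 25 = 42
42 → 4² + 2² = 16 + 4 = 20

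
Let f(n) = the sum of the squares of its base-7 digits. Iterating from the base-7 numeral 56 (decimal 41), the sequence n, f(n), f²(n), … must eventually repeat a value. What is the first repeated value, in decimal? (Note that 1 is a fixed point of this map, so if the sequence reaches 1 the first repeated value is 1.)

41 = (5,6)_7 → 5² + 6² = 61
61 = (1,1,5)_7 → 1² + 1² + 5² = 27
27 = (3,6)_7 → 3² + 6² = 45
45 = (6,3)_7 → 6² + 3² = 45  — 45 already appeared earlier.

45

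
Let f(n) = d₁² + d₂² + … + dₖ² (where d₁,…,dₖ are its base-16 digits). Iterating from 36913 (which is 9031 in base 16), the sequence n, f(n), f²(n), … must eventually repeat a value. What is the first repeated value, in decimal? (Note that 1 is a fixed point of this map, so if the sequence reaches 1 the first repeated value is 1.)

36913 = (9,0,3,1)_16 → 9² + 0² + 3² + 1² = 81 + 0 + 9 + 1 = 91
91 = (5,11)_16 → 5² + 11² = 25 + 121 = 146
146 = (9,2)_16 → 9² + 2² = 81 + 4 = 85
85 = (5,5)_16 → 5² + 5² = 25 + 25 = 50
50 = (3,2)_16 → 3² + 2² = 9 + 4 = 13
13 = (13)_16 → 13² = 169
169 = (10,9)_16 → 10² + 9² = 100 + 81 = 181
181 = (11,5)_16 → 11² + 5² = 121 + 25 = 146  — 146 already appeared earlier.

146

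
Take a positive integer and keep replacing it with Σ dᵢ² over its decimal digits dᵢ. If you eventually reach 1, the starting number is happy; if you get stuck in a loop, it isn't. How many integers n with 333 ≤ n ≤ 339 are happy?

333: 333 → 27 → 53 → 34 → 25 → 29 → 85 → 89 → 145 → 42 → 20 → 4 → 16 → 37 → 58 → 89  — not happy
334: 334 → 34 → 25 → 29 → 85 → 89 → 145 → 42 → 20 → 4 → 16 → 37 → 58 → 89  — not happy
335: 335 → 43 → 25 → 29 → 85 → 89 → 145 → 42 → 20 → 4 → 16 → 37 → 58 → 89  — not happy
336: 336 → 54 → 41 → 17 → 50 → 25 → 29 → 85 → 89 → 145 → 42 → 20 → 4 → 16 → 37 → 58 → 89  — not happy
337: 337 → 67 → 85 → 89 → 145 → 42 → 20 → 4 → 16 → 37 → 58 → 89  — not happy
338: 338 → 82 → 68 → 100 → 1  — happy
339: 339 → 99 → 162 → 41 → 17 → 50 → 25 → 29 → 85 → 89 → 145 → 42 → 20 → 4 → 16 → 37 → 58 → 89  — not happy
happy: 338

1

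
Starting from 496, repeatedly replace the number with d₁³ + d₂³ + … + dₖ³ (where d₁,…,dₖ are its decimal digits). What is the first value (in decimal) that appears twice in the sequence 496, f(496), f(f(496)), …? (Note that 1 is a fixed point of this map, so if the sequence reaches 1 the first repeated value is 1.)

496 → 4³ + 9³ + 6³ = 1009
1009 → 1³ + 0³ + 0³ + 9³ = 730
730 → 7³ + 3³ + 0³ = 370
370 → 3³ + 7³ + 0³ = 370  — 370 already appeared earlier.

370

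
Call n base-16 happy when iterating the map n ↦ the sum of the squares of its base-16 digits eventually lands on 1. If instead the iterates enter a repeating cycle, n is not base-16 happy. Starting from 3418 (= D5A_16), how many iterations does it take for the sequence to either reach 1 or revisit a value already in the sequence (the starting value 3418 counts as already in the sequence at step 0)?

3418 = (13,5,10)_16 → 13² + 5² + 10² = 169 + 25 + 100 = 294
294 = (1,2,6)_16 → 1² + 2² + 6² = 1 + 4 + 36 = 41
41 = (2,9)_16 → 2² + 9² = 4 + 81 = 85
85 = (5,5)_16 → 5² + 5² = 25 + 25 = 50
50 = (3,2)_16 → 3² + 2² = 9 + 4 = 13
13 = (13)_16 → 13² = 169
169 = (10,9)_16 → 10² + 9² = 100 + 81 = 181
181 = (11,5)_16 → 11² + 5² = 121 + 25 = 146
146 = (9,2)_16 → 9² + 2² = 81 + 4 = 85  — 85 repeats.
That took 9 steps.

9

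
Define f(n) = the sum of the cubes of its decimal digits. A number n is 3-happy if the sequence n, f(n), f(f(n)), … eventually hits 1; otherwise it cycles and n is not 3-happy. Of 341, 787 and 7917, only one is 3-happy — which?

787

341: 341 → 92 → 737 → 713 → 371 → 371  — repeats 371 (not 3-happy)
787: 787 → 1198 → 1243 → 100 → 1  — reaches 1 (3-happy)
7917: 7917 → 1416 → 282 → 528 → 645 → 405 → 189 → 1242 → 81 → 513 → 153 → 153  — repeats 153 (not 3-happy)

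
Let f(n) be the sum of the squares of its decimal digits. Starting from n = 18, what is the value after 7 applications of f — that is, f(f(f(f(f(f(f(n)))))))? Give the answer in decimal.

42

18 → 65
65 → 61
61 → 37
37 → 58
58 → 89
89 → 145
145 → 42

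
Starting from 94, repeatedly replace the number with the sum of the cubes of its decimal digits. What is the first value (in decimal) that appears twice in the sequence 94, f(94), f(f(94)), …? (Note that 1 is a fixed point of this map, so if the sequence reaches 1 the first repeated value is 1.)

94 → 9³ + 4³ = 729 + 64 = 793
793 → 7³ + 9³ + 3³ = 343 + 729 + 27 = 1099
1099 → 1³ + 0³ + 9³ + 9³ = 1 + 0 + 729 + 729 = 1459
1459 → 1³ + 4³ + 5³ + 9³ = 1 + 64 + 125 + 729 = 919
919 → 9³ + 1³ + 9³ = 729 + 1 + 729 = 1459  — 1459 already appeared earlier.

1459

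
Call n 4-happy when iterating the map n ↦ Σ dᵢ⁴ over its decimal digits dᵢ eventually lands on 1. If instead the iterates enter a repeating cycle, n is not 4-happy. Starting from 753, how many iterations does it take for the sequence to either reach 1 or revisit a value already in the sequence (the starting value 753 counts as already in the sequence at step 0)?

753 → 3107
3107 → 2483
2483 → 4449
4449 → 7329
7329 → 9059
9059 → 13747
13747 → 5140
5140 → 882
882 → 8208
8208 → 8208  — 8208 repeats.
That took 10 steps.

10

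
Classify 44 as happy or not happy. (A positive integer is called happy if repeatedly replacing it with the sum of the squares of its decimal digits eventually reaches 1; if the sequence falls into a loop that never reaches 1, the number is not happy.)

happy

44 → 4² + 4² = 16 + 16 = 32
32 → 3² + 2² = 9 + 4 = 13
13 → 1² + 3² = 1 + 9 = 10
10 → 1² + 0² = 1 + 0 = 1  — reached 1.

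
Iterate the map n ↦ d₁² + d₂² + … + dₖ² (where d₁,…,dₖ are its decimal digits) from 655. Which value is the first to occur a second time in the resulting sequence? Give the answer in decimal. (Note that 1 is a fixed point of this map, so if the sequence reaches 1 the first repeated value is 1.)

655 → 6² + 5² + 5² = 86
86 → 8² + 6² = 100
100 → 1² + 0² + 0² = 1  — reached the fixed point 1.
1 → 1, so 1 is the first repeated value.

1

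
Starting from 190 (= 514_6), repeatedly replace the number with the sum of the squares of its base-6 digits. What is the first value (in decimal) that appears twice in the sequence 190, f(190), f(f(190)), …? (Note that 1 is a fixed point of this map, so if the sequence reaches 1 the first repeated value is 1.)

190 = (5,1,4)_6 → 5² + 1² + 4² = 42
42 = (1,1,0)_6 → 1² + 1² + 0² = 2
2 = (2)_6 → 2² = 4
4 = (4)_6 → 4² = 16
16 = (2,4)_6 → 2² + 4² = 20
20 = (3,2)_6 → 3² + 2² = 13
13 = (2,1)_6 → 2² + 1² = 5
5 = (5)_6 → 5² = 25
25 = (4,1)_6 → 4² + 1² = 17
17 = (2,5)_6 → 2² + 5² = 29
29 = (4,5)_6 → 4² + 5² = 41
41 = (1,0,5)_6 → 1² + 0² + 5² = 26
26 = (4,2)_6 → 4² + 2² = 20  — 20 already appeared earlier.

20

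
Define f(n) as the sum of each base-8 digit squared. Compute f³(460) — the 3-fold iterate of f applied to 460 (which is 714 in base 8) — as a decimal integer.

460 = (7,1,4)_8 → 7² + 1² + 4² = 49 + 1 + 16 = 66
66 = (1,0,2)_8 → 1² + 0² + 2² = 1 + 0 + 4 = 5
5 = (5)_8 → 5² = 25

25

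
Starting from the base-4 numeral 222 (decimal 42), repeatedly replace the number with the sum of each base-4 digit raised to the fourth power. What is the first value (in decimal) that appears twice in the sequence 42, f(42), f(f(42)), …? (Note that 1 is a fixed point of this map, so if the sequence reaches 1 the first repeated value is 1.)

81

42 = (2,2,2)_4 → 2⁴ + 2⁴ + 2⁴ = 48
48 = (3,0,0)_4 → 3⁴ + 0⁴ + 0⁴ = 81
81 = (1,1,0,1)_4 → 1⁴ + 1⁴ + 0⁴ + 1⁴ = 3
3 = (3)_4 → 3⁴ = 81  — 81 already appeared earlier.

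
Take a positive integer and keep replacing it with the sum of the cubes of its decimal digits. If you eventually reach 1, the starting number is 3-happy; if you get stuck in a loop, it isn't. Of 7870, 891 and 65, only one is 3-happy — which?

7870: 7870 → 1198 → 1243 → 100 → 1  — reaches 1 (3-happy)
891: 891 → 1242 → 81 → 513 → 153 → 153  — repeats 153 (not 3-happy)
65: 65 → 341 → 92 → 737 → 713 → 371 → 371  — repeats 371 (not 3-happy)

7870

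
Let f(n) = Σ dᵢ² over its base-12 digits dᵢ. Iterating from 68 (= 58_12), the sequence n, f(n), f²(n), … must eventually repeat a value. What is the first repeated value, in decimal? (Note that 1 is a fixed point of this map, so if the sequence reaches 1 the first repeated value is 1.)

68 = (5,8)_12 → 5² + 8² = 89
89 = (7,5)_12 → 7² + 5² = 74
74 = (6,2)_12 → 6² + 2² = 40
40 = (3,4)_12 → 3² + 4² = 25
25 = (2,1)_12 → 2² + 1² = 5
5 = (5)_12 → 5² = 25  — 25 already appeared earlier.

25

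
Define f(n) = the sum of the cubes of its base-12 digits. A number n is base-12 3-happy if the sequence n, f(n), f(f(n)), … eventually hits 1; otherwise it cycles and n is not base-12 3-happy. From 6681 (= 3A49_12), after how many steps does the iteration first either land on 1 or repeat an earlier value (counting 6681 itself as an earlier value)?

5

6681 = (3,10,4,9)_12 → 3³ + 10³ + 4³ + 9³ = 1820
1820 = (1,0,7,8)_12 → 1³ + 0³ + 7³ + 8³ = 856
856 = (5,11,4)_12 → 5³ + 11³ + 4³ = 1520
1520 = (10,6,8)_12 → 10³ + 6³ + 8³ = 1728
1728 = (1,0,0,0)_12 → 1³ + 0³ + 0³ + 0³ = 1  — reached 1.
That took 5 steps.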